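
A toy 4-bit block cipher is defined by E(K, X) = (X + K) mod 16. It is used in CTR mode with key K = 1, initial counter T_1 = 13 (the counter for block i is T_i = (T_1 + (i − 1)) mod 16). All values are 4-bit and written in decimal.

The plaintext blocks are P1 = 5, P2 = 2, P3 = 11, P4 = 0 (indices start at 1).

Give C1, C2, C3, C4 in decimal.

C1 = 11, C2 = 13, C3 = 11, C4 = 1

CTR encryption: S_i = E(K, T_i) where T_i is the counter for block i; C_i = P_i ⊕ S_i.
C1: T = 13, S = E(K, T) = 14; 5 ⊕ 14 = 11.
C2: T = 14, S = E(K, T) = 15; 2 ⊕ 15 = 13.
C3: T = 15, S = E(K, T) = 0; 11 ⊕ 0 = 11.
C4: T = 0, S = E(K, T) = 1; 0 ⊕ 1 = 1.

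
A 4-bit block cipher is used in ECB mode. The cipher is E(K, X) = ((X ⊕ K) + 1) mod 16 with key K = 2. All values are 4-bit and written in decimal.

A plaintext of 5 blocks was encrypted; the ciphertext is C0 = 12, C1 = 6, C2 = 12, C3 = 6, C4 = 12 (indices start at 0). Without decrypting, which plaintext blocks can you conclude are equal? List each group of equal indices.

P0 = P2 = P4; P1 = P3

ECB encrypts each block independently with the same key, so equal ciphertext blocks imply equal plaintext blocks.
C0 = C2 = C4 = 12, so P0 = P2 = P4.
C1 = C3 = 6, so P1 = P3.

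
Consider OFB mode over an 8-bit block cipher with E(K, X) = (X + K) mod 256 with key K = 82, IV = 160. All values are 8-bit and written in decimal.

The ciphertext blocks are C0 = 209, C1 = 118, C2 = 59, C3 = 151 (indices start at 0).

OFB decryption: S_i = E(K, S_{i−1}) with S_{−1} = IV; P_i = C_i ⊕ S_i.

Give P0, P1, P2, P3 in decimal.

P0 = 35, P1 = 50, P2 = 173, P3 = 127

P0: S = E(K, 160) = 242; 209 ⊕ 242 = 35.
P1: S = E(K, 242) = 68; 118 ⊕ 68 = 50.
P2: S = E(K, 68) = 150; 59 ⊕ 150 = 173.
P3: S = E(K, 150) = 232; 151 ⊕ 232 = 127.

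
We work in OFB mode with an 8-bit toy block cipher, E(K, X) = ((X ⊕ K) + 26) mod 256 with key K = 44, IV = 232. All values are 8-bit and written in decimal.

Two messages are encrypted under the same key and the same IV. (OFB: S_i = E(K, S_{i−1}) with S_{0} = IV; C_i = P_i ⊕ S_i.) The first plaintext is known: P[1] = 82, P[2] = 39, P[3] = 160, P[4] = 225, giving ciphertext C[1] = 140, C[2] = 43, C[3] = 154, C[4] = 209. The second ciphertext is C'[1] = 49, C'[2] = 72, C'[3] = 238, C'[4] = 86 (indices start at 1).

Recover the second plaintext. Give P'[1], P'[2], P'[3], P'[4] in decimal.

In OFB with a reused IV, both messages share the same keystream S_i, so C_i ⊕ C'_i = P_i ⊕ P'_i and thus P'_i = P_i ⊕ C_i ⊕ C'_i.
P'[1]: 82 ⊕ 140 ⊕ 49 = 239.
P'[2]: 39 ⊕ 43 ⊕ 72 = 68.
P'[3]: 160 ⊕ 154 ⊕ 238 = 212.
P'[4]: 225 ⊕ 209 ⊕ 86 = 102.

P'[1] = 239, P'[2] = 68, P'[3] = 212, P'[4] = 102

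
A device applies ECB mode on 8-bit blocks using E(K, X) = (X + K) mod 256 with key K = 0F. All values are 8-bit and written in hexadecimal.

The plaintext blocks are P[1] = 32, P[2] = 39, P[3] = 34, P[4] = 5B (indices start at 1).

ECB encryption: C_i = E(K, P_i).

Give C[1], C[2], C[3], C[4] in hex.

C[1]: E(K, 32) = 41.
C[2]: E(K, 39) = 48.
C[3]: E(K, 34) = 43.
C[4]: E(K, 5B) = 6A.

C[1] = 41, C[2] = 48, C[3] = 43, C[4] = 6A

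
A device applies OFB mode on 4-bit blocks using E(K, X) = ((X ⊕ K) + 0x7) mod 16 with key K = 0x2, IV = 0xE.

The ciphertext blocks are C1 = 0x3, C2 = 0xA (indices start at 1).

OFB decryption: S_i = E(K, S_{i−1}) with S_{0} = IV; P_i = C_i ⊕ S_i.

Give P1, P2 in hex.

P1: S = E(K, 0xE) = 0x3; 0x3 ⊕ 0x3 = 0x0.
P2: S = E(K, 0x3) = 0x8; 0xA ⊕ 0x8 = 0x2.

P1 = 0x0, P2 = 0x2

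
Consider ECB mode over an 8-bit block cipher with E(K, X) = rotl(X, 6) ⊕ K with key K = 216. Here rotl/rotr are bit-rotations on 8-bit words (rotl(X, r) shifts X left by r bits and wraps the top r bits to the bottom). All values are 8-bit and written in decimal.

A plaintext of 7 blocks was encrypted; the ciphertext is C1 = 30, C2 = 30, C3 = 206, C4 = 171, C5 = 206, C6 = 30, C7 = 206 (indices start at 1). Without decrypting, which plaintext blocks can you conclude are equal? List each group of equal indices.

ECB encrypts each block independently with the same key, so equal ciphertext blocks imply equal plaintext blocks.
C1 = C2 = C6 = 30, so P1 = P2 = P6.
C3 = C5 = C7 = 206, so P3 = P5 = P7.

P1 = P2 = P6; P3 = P5 = P7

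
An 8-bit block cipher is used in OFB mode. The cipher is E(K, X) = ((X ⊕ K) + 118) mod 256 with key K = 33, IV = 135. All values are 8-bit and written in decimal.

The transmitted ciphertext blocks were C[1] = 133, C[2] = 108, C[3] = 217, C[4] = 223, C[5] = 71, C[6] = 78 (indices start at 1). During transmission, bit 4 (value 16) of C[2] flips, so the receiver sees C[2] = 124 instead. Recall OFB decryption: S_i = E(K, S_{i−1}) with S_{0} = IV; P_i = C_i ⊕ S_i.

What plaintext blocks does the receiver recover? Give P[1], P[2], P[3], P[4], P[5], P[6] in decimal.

P[1] = 153, P[2] = 207, P[3] = 209, P[4] = 64, P[5] = 115, P[6] = 197

Only C[2] changed, to 124. In OFB, a change in C_i flips the same bit in P_i only; the keystream is unaffected. Decrypting the received ciphertext:
P[1]: S = E(K, 135) = 28; 133 ⊕ 28 = 153.
P[2]: S = E(K, 28) = 179; 124 ⊕ 179 = 207.
P[3]: S = E(K, 179) = 8; 217 ⊕ 8 = 209.
P[4]: S = E(K, 8) = 159; 223 ⊕ 159 = 64.
P[5]: S = E(K, 159) = 52; 71 ⊕ 52 = 115.
P[6]: S = E(K, 52) = 139; 78 ⊕ 139 = 197.
Blocks that differ from the original plaintext: P[2].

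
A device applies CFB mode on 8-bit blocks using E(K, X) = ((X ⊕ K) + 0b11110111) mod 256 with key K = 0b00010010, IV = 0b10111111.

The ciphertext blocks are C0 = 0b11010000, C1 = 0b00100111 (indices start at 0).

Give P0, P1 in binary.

CFB decryption: P_i = C_i ⊕ E(K, C_{i−1}), with C_{−1} = IV.
P0: E(K, 0b10111111) = 0b10100100; 0b11010000 ⊕ 0b10100100 = 0b01110100.
P1: E(K, 0b11010000) = 0b10111001; 0b00100111 ⊕ 0b10111001 = 0b10011110.

P0 = 0b01110100, P1 = 0b10011110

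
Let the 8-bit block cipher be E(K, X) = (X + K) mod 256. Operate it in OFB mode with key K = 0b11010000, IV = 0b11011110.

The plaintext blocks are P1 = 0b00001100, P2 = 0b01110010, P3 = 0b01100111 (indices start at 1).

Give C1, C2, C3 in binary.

OFB encryption: S_i = E(K, S_{i−1}) with S_{0} = IV; C_i = P_i ⊕ S_i.
C1: S = E(K, 0b11011110) = 0b10101110; 0b00001100 ⊕ 0b10101110 = 0b10100010.
C2: S = E(K, 0b10101110) = 0b01111110; 0b01110010 ⊕ 0b01111110 = 0b00001100.
C3: S = E(K, 0b01111110) = 0b01001110; 0b01100111 ⊕ 0b01001110 = 0b00101001.

C1 = 0b10100010, C2 = 0b00001100, C3 = 0b00101001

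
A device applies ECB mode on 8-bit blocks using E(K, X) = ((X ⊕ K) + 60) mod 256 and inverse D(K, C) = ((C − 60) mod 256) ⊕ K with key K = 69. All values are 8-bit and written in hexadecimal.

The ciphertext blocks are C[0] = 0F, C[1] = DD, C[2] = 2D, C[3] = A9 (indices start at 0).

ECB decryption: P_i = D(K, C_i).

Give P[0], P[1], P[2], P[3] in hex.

P[0] = C6, P[1] = 14, P[2] = A4, P[3] = 20

P[0]: D(K, 0F) = C6.
P[1]: D(K, DD) = 14.
P[2]: D(K, 2D) = A4.
P[3]: D(K, A9) = 20.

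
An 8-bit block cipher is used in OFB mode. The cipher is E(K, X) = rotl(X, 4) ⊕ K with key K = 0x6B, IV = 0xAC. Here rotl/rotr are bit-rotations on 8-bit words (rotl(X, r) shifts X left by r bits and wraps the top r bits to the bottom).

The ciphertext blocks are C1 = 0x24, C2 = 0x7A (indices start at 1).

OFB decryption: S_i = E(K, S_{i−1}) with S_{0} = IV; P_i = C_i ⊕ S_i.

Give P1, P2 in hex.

P1: S = E(K, 0xAC) = 0xA1; 0x24 ⊕ 0xA1 = 0x85.
P2: S = E(K, 0xA1) = 0x71; 0x7A ⊕ 0x71 = 0x0B.

P1 = 0x85, P2 = 0x0B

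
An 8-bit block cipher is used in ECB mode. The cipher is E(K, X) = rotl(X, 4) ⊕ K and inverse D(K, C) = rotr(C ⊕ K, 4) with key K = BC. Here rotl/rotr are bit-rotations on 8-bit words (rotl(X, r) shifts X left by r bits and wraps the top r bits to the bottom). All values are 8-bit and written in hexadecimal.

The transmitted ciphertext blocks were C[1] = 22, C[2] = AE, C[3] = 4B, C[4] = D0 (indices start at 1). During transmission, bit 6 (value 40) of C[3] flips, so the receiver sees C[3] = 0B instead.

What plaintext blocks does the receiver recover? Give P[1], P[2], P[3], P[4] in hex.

ECB decryption: P_i = D(K, C_i).
Only C[3] changed, to 0B. In ECB, a change in C_i affects only P_i. Decrypting the received ciphertext:
P[1]: D(K, 22) = E9.
P[2]: D(K, AE) = 21.
P[3]: D(K, 0B) = 7B.
P[4]: D(K, D0) = C6.
Blocks that differ from the original plaintext: P[3].

P[1] = E9, P[2] = 21, P[3] = 7B, P[4] = C6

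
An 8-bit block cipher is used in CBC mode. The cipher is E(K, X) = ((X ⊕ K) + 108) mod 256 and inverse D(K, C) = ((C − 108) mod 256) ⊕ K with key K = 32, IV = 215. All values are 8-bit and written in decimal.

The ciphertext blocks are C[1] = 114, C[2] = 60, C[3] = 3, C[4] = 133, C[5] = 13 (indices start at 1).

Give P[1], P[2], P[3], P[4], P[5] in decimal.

CBC decryption: P_i = D(K, C_i) ⊕ C_{i−1}, with C_{0} = IV.
P[1]: D(K, 114) = 38; 38 ⊕ 215 = 241.
P[2]: D(K, 60) = 240; 240 ⊕ 114 = 130.
P[3]: D(K, 3) = 183; 183 ⊕ 60 = 139.
P[4]: D(K, 133) = 57; 57 ⊕ 3 = 58.
P[5]: D(K, 13) = 129; 129 ⊕ 133 = 4.

P[1] = 241, P[2] = 130, P[3] = 139, P[4] = 58, P[5] = 4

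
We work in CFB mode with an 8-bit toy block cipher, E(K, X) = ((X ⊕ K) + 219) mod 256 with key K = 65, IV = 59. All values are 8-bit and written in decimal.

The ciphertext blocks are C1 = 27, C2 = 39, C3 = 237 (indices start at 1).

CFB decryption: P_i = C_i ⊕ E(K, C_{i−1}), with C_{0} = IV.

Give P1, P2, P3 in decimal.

P1 = 78, P2 = 18, P3 = 172

P1: E(K, 59) = 85; 27 ⊕ 85 = 78.
P2: E(K, 27) = 53; 39 ⊕ 53 = 18.
P3: E(K, 39) = 65; 237 ⊕ 65 = 172.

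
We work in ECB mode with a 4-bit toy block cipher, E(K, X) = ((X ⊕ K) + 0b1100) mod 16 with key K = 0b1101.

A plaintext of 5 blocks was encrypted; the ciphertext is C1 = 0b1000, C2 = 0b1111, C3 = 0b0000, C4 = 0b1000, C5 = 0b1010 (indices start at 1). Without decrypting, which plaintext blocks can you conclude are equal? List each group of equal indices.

ECB encrypts each block independently with the same key, so equal ciphertext blocks imply equal plaintext blocks.
C1 = C4 = 0b1000, so P1 = P4.

P1 = P4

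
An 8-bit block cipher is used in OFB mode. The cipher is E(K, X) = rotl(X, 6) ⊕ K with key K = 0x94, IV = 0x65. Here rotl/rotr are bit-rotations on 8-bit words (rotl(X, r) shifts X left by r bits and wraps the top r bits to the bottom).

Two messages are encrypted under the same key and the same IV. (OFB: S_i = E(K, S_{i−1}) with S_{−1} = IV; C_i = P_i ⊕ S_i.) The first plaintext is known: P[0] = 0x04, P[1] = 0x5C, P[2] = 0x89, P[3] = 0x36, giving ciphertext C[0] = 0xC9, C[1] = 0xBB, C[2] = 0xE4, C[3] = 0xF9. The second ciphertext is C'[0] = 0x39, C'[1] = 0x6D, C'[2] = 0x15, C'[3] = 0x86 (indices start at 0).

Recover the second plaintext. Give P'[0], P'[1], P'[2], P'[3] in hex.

In OFB with a reused IV, both messages share the same keystream S_i, so C_i ⊕ C'_i = P_i ⊕ P'_i and thus P'_i = P_i ⊕ C_i ⊕ C'_i.
P'[0]: 0x04 ⊕ 0xC9 ⊕ 0x39 = 0xF4.
P'[1]: 0x5C ⊕ 0xBB ⊕ 0x6D = 0x8A.
P'[2]: 0x89 ⊕ 0xE4 ⊕ 0x15 = 0x78.
P'[3]: 0x36 ⊕ 0xF9 ⊕ 0x86 = 0x49.

P'[0] = 0xF4, P'[1] = 0x8A, P'[2] = 0x78, P'[3] = 0x49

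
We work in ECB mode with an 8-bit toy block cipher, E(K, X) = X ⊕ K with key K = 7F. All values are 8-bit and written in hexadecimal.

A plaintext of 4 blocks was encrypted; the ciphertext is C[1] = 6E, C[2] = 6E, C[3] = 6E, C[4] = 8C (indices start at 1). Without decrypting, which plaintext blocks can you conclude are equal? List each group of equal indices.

P[1] = P[2] = P[3]

ECB encrypts each block independently with the same key, so equal ciphertext blocks imply equal plaintext blocks.
C[1] = C[2] = C[3] = 6E, so P[1] = P[2] = P[3].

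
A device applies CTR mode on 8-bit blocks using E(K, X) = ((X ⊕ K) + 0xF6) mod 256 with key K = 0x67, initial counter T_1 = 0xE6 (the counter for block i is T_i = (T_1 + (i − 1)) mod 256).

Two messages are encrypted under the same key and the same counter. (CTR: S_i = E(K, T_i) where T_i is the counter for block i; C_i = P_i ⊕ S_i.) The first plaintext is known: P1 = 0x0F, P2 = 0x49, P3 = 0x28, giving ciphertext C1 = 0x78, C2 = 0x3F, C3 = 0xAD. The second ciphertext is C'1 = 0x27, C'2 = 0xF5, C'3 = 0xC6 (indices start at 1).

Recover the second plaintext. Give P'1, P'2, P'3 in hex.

P'1 = 0x50, P'2 = 0x83, P'3 = 0x43

In CTR with a reused counter, both messages share the same keystream S_i, so C_i ⊕ C'_i = P_i ⊕ P'_i and thus P'_i = P_i ⊕ C_i ⊕ C'_i.
P'1: 0x0F ⊕ 0x78 ⊕ 0x27 = 0x50.
P'2: 0x49 ⊕ 0x3F ⊕ 0xF5 = 0x83.
P'3: 0x28 ⊕ 0xAD ⊕ 0xC6 = 0x43.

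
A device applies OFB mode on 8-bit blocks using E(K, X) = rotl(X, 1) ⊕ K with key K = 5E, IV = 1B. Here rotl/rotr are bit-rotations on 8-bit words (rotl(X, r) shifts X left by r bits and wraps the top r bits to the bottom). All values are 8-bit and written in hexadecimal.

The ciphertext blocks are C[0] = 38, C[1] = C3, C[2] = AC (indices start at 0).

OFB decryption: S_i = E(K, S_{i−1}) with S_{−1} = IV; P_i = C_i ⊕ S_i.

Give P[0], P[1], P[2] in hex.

P[0] = 50, P[1] = 4D, P[2] = EF

P[0]: S = E(K, 1B) = 68; 38 ⊕ 68 = 50.
P[1]: S = E(K, 68) = 8E; C3 ⊕ 8E = 4D.
P[2]: S = E(K, 8E) = 43; AC ⊕ 43 = EF.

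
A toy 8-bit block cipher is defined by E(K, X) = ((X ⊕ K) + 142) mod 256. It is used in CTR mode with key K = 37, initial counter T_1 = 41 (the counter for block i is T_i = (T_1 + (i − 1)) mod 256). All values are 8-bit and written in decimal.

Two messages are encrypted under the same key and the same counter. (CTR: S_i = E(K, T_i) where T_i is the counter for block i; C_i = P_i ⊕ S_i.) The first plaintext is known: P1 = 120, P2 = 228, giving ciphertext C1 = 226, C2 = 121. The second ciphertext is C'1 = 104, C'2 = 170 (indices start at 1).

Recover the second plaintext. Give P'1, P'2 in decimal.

P'1 = 242, P'2 = 55

In CTR with a reused counter, both messages share the same keystream S_i, so C_i ⊕ C'_i = P_i ⊕ P'_i and thus P'_i = P_i ⊕ C_i ⊕ C'_i.
P'1: 120 ⊕ 226 ⊕ 104 = 242.
P'2: 228 ⊕ 121 ⊕ 170 = 55.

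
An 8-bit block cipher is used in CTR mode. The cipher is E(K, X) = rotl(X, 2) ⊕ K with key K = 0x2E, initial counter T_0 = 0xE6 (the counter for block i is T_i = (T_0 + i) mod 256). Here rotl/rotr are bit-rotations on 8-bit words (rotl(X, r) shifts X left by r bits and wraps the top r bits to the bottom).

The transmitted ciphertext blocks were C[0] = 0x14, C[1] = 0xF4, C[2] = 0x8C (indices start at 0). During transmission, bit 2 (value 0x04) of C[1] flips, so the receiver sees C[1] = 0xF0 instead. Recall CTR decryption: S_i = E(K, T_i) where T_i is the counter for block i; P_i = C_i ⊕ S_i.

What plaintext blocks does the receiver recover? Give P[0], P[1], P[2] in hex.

Only C[1] changed, to 0xF0. In CTR, a change in C_i flips the same bit in P_i only; the keystream is unaffected. Decrypting the received ciphertext:
P[0]: T = 0xE6, S = E(K, T) = 0xB5; 0x14 ⊕ 0xB5 = 0xA1.
P[1]: T = 0xE7, S = E(K, T) = 0xB1; 0xF0 ⊕ 0xB1 = 0x41.
P[2]: T = 0xE8, S = E(K, T) = 0x8D; 0x8C ⊕ 0x8D = 0x01.
Blocks that differ from the original plaintext: P[1].

P[0] = 0xA1, P[1] = 0x41, P[2] = 0x01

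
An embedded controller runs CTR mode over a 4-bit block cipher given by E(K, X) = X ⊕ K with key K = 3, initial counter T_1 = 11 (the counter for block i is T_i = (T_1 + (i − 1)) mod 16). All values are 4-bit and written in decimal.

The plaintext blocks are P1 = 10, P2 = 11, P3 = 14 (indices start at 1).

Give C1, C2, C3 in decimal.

C1 = 2, C2 = 4, C3 = 0

CTR encryption: S_i = E(K, T_i) where T_i is the counter for block i; C_i = P_i ⊕ S_i.
C1: T = 11, S = E(K, T) = 8; 10 ⊕ 8 = 2.
C2: T = 12, S = E(K, T) = 15; 11 ⊕ 15 = 4.
C3: T = 13, S = E(K, T) = 14; 14 ⊕ 14 = 0.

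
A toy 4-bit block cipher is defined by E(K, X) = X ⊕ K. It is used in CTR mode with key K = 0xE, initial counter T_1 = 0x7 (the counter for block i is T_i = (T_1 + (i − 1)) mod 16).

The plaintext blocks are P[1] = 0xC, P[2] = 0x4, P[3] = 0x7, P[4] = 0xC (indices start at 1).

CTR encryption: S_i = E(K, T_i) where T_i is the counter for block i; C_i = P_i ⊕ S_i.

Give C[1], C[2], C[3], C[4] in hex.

C[1]: T = 0x7, S = E(K, T) = 0x9; 0xC ⊕ 0x9 = 0x5.
C[2]: T = 0x8, S = E(K, T) = 0x6; 0x4 ⊕ 0x6 = 0x2.
C[3]: T = 0x9, S = E(K, T) = 0x7; 0x7 ⊕ 0x7 = 0x0.
C[4]: T = 0xA, S = E(K, T) = 0x4; 0xC ⊕ 0x4 = 0x8.

C[1] = 0x5, C[2] = 0x2, C[3] = 0x0, C[4] = 0x8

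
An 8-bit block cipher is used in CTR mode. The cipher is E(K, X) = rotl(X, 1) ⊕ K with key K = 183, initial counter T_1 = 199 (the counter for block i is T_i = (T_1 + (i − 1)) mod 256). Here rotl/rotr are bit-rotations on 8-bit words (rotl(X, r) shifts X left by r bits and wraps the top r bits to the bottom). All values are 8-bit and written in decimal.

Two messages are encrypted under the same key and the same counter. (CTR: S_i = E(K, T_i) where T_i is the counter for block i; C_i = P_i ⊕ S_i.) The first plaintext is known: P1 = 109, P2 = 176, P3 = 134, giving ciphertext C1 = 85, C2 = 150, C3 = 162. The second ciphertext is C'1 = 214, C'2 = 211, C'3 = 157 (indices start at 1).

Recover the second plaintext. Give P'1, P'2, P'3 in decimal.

In CTR with a reused counter, both messages share the same keystream S_i, so C_i ⊕ C'_i = P_i ⊕ P'_i and thus P'_i = P_i ⊕ C_i ⊕ C'_i.
P'1: 109 ⊕ 85 ⊕ 214 = 238.
P'2: 176 ⊕ 150 ⊕ 211 = 245.
P'3: 134 ⊕ 162 ⊕ 157 = 185.

P'1 = 238, P'2 = 245, P'3 = 185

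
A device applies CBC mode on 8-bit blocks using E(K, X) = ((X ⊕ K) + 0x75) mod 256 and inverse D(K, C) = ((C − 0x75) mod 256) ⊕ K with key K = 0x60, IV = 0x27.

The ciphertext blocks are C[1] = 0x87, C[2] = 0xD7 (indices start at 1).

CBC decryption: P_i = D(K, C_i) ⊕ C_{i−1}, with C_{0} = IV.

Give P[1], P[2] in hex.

P[1] = 0x55, P[2] = 0x85

P[1]: D(K, 0x87) = 0x72; 0x72 ⊕ 0x27 = 0x55.
P[2]: D(K, 0xD7) = 0x02; 0x02 ⊕ 0x87 = 0x85.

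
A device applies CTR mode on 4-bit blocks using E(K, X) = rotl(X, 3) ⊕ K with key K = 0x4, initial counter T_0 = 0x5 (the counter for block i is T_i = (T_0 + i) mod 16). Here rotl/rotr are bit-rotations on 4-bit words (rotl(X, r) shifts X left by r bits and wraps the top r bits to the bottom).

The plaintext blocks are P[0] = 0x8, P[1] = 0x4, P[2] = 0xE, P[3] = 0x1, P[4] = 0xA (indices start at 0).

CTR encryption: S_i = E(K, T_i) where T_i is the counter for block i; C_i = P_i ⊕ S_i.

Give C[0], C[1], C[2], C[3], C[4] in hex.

C[0]: T = 0x5, S = E(K, T) = 0xE; 0x8 ⊕ 0xE = 0x6.
C[1]: T = 0x6, S = E(K, T) = 0x7; 0x4 ⊕ 0x7 = 0x3.
C[2]: T = 0x7, S = E(K, T) = 0xF; 0xE ⊕ 0xF = 0x1.
C[3]: T = 0x8, S = E(K, T) = 0x0; 0x1 ⊕ 0x0 = 0x1.
C[4]: T = 0x9, S = E(K, T) = 0x8; 0xA ⊕ 0x8 = 0x2.

C[0] = 0x6, C[1] = 0x3, C[2] = 0x1, C[3] = 0x1, C[4] = 0x2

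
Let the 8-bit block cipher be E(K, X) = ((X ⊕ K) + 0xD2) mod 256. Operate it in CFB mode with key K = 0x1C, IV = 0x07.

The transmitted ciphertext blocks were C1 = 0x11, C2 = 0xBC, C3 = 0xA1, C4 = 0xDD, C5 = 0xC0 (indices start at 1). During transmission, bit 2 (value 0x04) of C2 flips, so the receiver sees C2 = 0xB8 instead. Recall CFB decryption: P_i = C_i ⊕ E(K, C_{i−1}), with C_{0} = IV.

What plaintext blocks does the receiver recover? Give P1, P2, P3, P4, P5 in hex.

Only C2 changed, to 0xB8. In CFB, a change in C_i flips the same bit in P_i and garbles P_{i+1}. Decrypting the received ciphertext:
P1: E(K, 0x07) = 0xED; 0x11 ⊕ 0xED = 0xFC.
P2: E(K, 0x11) = 0xDF; 0xB8 ⊕ 0xDF = 0x67.
P3: E(K, 0xB8) = 0x76; 0xA1 ⊕ 0x76 = 0xD7.
P4: E(K, 0xA1) = 0x8F; 0xDD ⊕ 0x8F = 0x52.
P5: E(K, 0xDD) = 0x93; 0xC0 ⊕ 0x93 = 0x53.
Blocks that differ from the original plaintext: P2, P3.

P1 = 0xFC, P2 = 0x67, P3 = 0xD7, P4 = 0x52, P5 = 0x53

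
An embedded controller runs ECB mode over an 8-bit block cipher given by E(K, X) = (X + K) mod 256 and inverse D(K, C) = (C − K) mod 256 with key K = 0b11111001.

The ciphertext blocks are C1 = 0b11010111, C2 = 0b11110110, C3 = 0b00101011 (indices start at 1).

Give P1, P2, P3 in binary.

ECB decryption: P_i = D(K, C_i).
P1: D(K, 0b11010111) = 0b11011110.
P2: D(K, 0b11110110) = 0b11111101.
P3: D(K, 0b00101011) = 0b00110010.

P1 = 0b11011110, P2 = 0b11111101, P3 = 0b00110010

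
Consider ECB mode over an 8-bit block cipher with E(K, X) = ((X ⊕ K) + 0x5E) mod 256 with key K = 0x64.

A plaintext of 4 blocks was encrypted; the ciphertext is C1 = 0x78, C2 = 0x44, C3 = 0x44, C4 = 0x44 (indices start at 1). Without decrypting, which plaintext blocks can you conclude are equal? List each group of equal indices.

ECB encrypts each block independently with the same key, so equal ciphertext blocks imply equal plaintext blocks.
C2 = C3 = C4 = 0x44, so P2 = P3 = P4.

P2 = P3 = P4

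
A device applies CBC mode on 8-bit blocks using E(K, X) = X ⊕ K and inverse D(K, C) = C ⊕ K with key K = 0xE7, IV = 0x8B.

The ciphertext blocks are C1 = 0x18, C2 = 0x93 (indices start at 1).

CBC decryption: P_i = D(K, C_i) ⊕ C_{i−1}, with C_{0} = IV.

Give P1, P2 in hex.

P1 = 0x74, P2 = 0x6C

P1: D(K, 0x18) = 0xFF; 0xFF ⊕ 0x8B = 0x74.
P2: D(K, 0x93) = 0x74; 0x74 ⊕ 0x18 = 0x6C.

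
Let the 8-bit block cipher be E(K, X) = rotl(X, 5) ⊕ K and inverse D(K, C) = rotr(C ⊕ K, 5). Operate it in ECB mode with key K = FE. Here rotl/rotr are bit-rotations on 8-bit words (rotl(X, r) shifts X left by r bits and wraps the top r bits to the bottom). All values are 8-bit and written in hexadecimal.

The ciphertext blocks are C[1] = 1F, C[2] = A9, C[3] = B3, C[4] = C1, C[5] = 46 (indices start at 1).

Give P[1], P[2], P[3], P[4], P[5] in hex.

ECB decryption: P_i = D(K, C_i).
P[1]: D(K, 1F) = 0F.
P[2]: D(K, A9) = BA.
P[3]: D(K, B3) = 6A.
P[4]: D(K, C1) = F9.
P[5]: D(K, 46) = C5.

P[1] = 0F, P[2] = BA, P[3] = 6A, P[4] = F9, P[5] = C5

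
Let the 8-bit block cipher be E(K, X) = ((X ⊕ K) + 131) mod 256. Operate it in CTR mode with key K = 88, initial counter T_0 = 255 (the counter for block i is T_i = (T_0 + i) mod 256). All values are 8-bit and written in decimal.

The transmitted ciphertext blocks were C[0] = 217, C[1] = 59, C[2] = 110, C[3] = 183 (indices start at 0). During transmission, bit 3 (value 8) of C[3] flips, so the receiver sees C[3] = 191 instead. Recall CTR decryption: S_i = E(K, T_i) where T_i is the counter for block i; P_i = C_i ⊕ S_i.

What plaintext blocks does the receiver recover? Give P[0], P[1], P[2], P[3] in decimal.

Only C[3] changed, to 191. In CTR, a change in C_i flips the same bit in P_i only; the keystream is unaffected. Decrypting the received ciphertext:
P[0]: T = 255, S = E(K, T) = 42; 217 ⊕ 42 = 243.
P[1]: T = 0, S = E(K, T) = 219; 59 ⊕ 219 = 224.
P[2]: T = 1, S = E(K, T) = 220; 110 ⊕ 220 = 178.
P[3]: T = 2, S = E(K, T) = 221; 191 ⊕ 221 = 98.
Blocks that differ from the original plaintext: P[3].

P[0] = 243, P[1] = 224, P[2] = 178, P[3] = 98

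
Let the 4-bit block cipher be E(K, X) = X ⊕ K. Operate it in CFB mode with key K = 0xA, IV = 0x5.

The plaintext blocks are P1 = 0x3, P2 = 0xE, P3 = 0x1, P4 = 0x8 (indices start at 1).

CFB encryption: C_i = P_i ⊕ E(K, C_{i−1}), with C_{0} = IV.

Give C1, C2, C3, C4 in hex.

C1: E(K, 0x5) = 0xF; 0x3 ⊕ 0xF = 0xC.
C2: E(K, 0xC) = 0x6; 0xE ⊕ 0x6 = 0x8.
C3: E(K, 0x8) = 0x2; 0x1 ⊕ 0x2 = 0x3.
C4: E(K, 0x3) = 0x9; 0x8 ⊕ 0x9 = 0x1.

C1 = 0xC, C2 = 0x8, C3 = 0x3, C4 = 0x1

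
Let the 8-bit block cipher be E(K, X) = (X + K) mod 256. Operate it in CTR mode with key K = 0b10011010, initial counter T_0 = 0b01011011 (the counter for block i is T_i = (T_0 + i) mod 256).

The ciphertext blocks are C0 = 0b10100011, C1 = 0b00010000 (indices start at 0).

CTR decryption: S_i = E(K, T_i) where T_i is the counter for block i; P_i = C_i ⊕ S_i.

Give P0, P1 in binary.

P0: T = 0b01011011, S = E(K, T) = 0b11110101; 0b10100011 ⊕ 0b11110101 = 0b01010110.
P1: T = 0b01011100, S = E(K, T) = 0b11110110; 0b00010000 ⊕ 0b11110110 = 0b11100110.

P0 = 0b01010110, P1 = 0b11100110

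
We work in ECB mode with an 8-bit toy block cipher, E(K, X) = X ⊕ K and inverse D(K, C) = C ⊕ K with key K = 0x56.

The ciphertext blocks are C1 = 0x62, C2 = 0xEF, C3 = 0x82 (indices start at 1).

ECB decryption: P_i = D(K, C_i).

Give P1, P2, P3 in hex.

P1: D(K, 0x62) = 0x34.
P2: D(K, 0xEF) = 0xB9.
P3: D(K, 0x82) = 0xD4.

P1 = 0x34, P2 = 0xB9, P3 = 0xD4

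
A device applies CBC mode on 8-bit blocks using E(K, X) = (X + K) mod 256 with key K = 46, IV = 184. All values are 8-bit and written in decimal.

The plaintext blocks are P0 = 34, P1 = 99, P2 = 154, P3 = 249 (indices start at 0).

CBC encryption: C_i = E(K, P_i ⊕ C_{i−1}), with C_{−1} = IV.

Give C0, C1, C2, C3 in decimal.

C0: P0 ⊕ 184 = 154; E(K, 154) = 200.
C1: P1 ⊕ 200 = 171; E(K, 171) = 217.
C2: P2 ⊕ 217 = 67; E(K, 67) = 113.
C3: P3 ⊕ 113 = 136; E(K, 136) = 182.

C0 = 200, C1 = 217, C2 = 113, C3 = 182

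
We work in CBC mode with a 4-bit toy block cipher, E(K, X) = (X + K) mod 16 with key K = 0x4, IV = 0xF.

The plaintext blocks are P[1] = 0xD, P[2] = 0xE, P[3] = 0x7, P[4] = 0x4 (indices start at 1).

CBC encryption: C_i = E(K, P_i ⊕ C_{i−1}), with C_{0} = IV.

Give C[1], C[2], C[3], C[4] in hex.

C[1] = 0x6, C[2] = 0xC, C[3] = 0xF, C[4] = 0xF

C[1]: P[1] ⊕ 0xF = 0x2; E(K, 0x2) = 0x6.
C[2]: P[2] ⊕ 0x6 = 0x8; E(K, 0x8) = 0xC.
C[3]: P[3] ⊕ 0xC = 0xB; E(K, 0xB) = 0xF.
C[4]: P[4] ⊕ 0xF = 0xB; E(K, 0xB) = 0xF.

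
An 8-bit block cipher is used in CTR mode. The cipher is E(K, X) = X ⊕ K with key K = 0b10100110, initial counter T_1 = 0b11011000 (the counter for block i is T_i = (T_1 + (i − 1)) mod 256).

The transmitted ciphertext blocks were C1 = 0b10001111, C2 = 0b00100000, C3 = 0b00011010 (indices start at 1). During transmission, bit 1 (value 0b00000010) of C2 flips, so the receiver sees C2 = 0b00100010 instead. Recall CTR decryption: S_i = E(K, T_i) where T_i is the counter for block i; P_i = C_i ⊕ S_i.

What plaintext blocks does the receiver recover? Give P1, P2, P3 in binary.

Only C2 changed, to 0b00100010. In CTR, a change in C_i flips the same bit in P_i only; the keystream is unaffected. Decrypting the received ciphertext:
P1: T = 0b11011000, S = E(K, T) = 0b01111110; 0b10001111 ⊕ 0b01111110 = 0b11110001.
P2: T = 0b11011001, S = E(K, T) = 0b01111111; 0b00100010 ⊕ 0b01111111 = 0b01011101.
P3: T = 0b11011010, S = E(K, T) = 0b01111100; 0b00011010 ⊕ 0b01111100 = 0b01100110.
Blocks that differ from the original plaintext: P2.

P1 = 0b11110001, P2 = 0b01011101, P3 = 0b01100110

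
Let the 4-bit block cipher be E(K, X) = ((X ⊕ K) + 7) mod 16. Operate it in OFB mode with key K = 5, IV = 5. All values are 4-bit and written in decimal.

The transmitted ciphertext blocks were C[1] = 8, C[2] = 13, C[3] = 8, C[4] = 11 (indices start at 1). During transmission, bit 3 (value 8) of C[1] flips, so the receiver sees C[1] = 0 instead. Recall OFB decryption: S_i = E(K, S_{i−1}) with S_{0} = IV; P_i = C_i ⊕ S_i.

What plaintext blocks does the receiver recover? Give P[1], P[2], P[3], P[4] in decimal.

P[1] = 7, P[2] = 4, P[3] = 11, P[4] = 6

Only C[1] changed, to 0. In OFB, a change in C_i flips the same bit in P_i only; the keystream is unaffected. Decrypting the received ciphertext:
P[1]: S = E(K, 5) = 7; 0 ⊕ 7 = 7.
P[2]: S = E(K, 7) = 9; 13 ⊕ 9 = 4.
P[3]: S = E(K, 9) = 3; 8 ⊕ 3 = 11.
P[4]: S = E(K, 3) = 13; 11 ⊕ 13 = 6.
Blocks that differ from the original plaintext: P[1].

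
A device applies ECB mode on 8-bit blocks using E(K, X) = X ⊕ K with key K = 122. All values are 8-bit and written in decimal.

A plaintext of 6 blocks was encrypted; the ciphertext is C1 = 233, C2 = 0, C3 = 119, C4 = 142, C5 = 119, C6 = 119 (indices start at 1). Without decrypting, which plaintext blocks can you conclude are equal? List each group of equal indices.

ECB encrypts each block independently with the same key, so equal ciphertext blocks imply equal plaintext blocks.
C3 = C5 = C6 = 119, so P3 = P5 = P6.

P3 = P5 = P6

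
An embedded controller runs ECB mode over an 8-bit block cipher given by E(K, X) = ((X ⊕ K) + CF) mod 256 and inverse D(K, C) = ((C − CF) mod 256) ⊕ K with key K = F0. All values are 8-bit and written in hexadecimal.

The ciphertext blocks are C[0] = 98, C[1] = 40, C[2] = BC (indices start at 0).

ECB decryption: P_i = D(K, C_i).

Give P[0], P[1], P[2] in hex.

P[0] = 39, P[1] = 81, P[2] = 1D

P[0]: D(K, 98) = 39.
P[1]: D(K, 40) = 81.
P[2]: D(K, BC) = 1D.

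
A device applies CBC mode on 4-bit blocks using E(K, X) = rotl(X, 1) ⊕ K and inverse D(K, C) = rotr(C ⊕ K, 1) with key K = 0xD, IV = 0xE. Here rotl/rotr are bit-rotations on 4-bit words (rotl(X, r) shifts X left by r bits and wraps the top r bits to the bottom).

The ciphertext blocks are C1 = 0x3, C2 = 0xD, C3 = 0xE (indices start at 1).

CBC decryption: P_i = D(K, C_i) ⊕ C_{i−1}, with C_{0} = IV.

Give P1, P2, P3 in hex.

P1 = 0x9, P2 = 0x3, P3 = 0x4

P1: D(K, 0x3) = 0x7; 0x7 ⊕ 0xE = 0x9.
P2: D(K, 0xD) = 0x0; 0x0 ⊕ 0x3 = 0x3.
P3: D(K, 0xE) = 0x9; 0x9 ⊕ 0xD = 0x4.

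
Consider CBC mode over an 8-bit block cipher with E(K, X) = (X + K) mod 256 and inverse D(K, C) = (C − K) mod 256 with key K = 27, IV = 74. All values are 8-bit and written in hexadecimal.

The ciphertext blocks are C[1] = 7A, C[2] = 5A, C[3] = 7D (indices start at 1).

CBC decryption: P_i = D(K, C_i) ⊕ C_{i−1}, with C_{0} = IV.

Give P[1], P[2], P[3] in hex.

P[1] = 27, P[2] = 49, P[3] = 0C

P[1]: D(K, 7A) = 53; 53 ⊕ 74 = 27.
P[2]: D(K, 5A) = 33; 33 ⊕ 7A = 49.
P[3]: D(K, 7D) = 56; 56 ⊕ 5A = 0C.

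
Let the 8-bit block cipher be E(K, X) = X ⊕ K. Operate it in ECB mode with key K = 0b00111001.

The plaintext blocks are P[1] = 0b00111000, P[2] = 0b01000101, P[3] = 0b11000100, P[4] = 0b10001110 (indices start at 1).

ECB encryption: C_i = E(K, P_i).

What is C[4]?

C[4] = 0b10110111

C[4]: E(K, 0b10001110) = 0b10110111.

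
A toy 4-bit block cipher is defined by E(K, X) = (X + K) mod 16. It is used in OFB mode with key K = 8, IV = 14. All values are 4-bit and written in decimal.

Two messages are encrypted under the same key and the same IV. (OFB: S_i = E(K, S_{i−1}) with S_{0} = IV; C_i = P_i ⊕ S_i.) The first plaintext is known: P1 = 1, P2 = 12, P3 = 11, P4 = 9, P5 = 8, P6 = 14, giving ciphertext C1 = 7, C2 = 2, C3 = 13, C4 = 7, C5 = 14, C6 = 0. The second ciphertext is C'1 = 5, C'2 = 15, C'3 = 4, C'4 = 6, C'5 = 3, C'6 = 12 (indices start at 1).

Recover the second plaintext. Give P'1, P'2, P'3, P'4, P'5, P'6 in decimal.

P'1 = 3, P'2 = 1, P'3 = 2, P'4 = 8, P'5 = 5, P'6 = 2

In OFB with a reused IV, both messages share the same keystream S_i, so C_i ⊕ C'_i = P_i ⊕ P'_i and thus P'_i = P_i ⊕ C_i ⊕ C'_i.
P'1: 1 ⊕ 7 ⊕ 5 = 3.
P'2: 12 ⊕ 2 ⊕ 15 = 1.
P'3: 11 ⊕ 13 ⊕ 4 = 2.
P'4: 9 ⊕ 7 ⊕ 6 = 8.
P'5: 8 ⊕ 14 ⊕ 3 = 5.
P'6: 14 ⊕ 0 ⊕ 12 = 2.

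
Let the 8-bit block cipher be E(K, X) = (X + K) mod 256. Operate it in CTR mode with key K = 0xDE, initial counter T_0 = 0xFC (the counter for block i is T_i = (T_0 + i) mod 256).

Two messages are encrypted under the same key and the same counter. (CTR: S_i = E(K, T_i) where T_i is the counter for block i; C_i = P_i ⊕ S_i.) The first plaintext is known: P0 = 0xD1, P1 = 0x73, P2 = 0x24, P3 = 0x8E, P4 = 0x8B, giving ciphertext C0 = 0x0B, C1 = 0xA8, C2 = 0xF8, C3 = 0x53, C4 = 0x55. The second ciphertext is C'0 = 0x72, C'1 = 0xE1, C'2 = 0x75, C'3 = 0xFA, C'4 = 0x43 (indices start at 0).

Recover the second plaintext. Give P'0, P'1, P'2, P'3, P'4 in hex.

In CTR with a reused counter, both messages share the same keystream S_i, so C_i ⊕ C'_i = P_i ⊕ P'_i and thus P'_i = P_i ⊕ C_i ⊕ C'_i.
P'0: 0xD1 ⊕ 0x0B ⊕ 0x72 = 0xA8.
P'1: 0x73 ⊕ 0xA8 ⊕ 0xE1 = 0x3A.
P'2: 0x24 ⊕ 0xF8 ⊕ 0x75 = 0xA9.
P'3: 0x8E ⊕ 0x53 ⊕ 0xFA = 0x27.
P'4: 0x8B ⊕ 0x55 ⊕ 0x43 = 0x9D.

P'0 = 0xA8, P'1 = 0x3A, P'2 = 0xA9, P'3 = 0x27, P'4 = 0x9D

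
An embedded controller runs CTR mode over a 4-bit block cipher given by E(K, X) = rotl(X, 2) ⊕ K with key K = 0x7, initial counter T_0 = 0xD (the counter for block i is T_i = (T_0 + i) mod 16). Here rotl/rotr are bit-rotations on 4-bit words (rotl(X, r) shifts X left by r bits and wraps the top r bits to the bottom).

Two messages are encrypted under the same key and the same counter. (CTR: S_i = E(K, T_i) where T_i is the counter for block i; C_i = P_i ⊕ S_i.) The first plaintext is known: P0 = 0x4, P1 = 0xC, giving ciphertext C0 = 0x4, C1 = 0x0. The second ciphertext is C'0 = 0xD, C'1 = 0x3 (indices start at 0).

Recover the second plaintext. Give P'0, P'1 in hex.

P'0 = 0xD, P'1 = 0xF

In CTR with a reused counter, both messages share the same keystream S_i, so C_i ⊕ C'_i = P_i ⊕ P'_i and thus P'_i = P_i ⊕ C_i ⊕ C'_i.
P'0: 0x4 ⊕ 0x4 ⊕ 0xD = 0xD.
P'1: 0xC ⊕ 0x0 ⊕ 0x3 = 0xF.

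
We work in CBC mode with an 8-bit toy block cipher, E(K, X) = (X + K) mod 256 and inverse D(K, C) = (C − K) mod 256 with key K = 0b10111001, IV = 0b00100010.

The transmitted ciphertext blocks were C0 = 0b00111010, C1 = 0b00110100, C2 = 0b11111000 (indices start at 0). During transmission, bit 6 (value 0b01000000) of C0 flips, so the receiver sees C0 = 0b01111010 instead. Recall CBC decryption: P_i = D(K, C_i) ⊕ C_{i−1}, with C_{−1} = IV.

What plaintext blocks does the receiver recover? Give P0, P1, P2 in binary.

P0 = 0b11100011, P1 = 0b00000001, P2 = 0b00001011

Only C0 changed, to 0b01111010. In CBC, a change in C_i garbles P_i and flips the same bit in P_{i+1}. Decrypting the received ciphertext:
P0: D(K, 0b01111010) = 0b11000001; 0b11000001 ⊕ 0b00100010 = 0b11100011.
P1: D(K, 0b00110100) = 0b01111011; 0b01111011 ⊕ 0b01111010 = 0b00000001.
P2: D(K, 0b11111000) = 0b00111111; 0b00111111 ⊕ 0b00110100 = 0b00001011.
Blocks that differ from the original plaintext: P0, P1.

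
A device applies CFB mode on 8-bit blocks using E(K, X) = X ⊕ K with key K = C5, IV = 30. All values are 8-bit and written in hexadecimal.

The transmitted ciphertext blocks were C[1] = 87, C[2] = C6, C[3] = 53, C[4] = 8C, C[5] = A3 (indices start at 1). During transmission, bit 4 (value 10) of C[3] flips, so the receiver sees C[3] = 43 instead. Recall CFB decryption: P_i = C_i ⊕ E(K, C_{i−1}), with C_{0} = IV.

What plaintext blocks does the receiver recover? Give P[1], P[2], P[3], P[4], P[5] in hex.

Only C[3] changed, to 43. In CFB, a change in C_i flips the same bit in P_i and garbles P_{i+1}. Decrypting the received ciphertext:
P[1]: E(K, 30) = F5; 87 ⊕ F5 = 72.
P[2]: E(K, 87) = 42; C6 ⊕ 42 = 84.
P[3]: E(K, C6) = 03; 43 ⊕ 03 = 40.
P[4]: E(K, 43) = 86; 8C ⊕ 86 = 0A.
P[5]: E(K, 8C) = 49; A3 ⊕ 49 = EA.
Blocks that differ from the original plaintext: P[3], P[4].

P[1] = 72, P[2] = 84, P[3] = 40, P[4] = 0A, P[5] = EA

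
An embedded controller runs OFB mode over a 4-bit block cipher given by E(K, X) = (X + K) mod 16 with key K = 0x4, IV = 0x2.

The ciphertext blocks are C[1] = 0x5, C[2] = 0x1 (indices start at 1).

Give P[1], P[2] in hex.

OFB decryption: S_i = E(K, S_{i−1}) with S_{0} = IV; P_i = C_i ⊕ S_i.
P[1]: S = E(K, 0x2) = 0x6; 0x5 ⊕ 0x6 = 0x3.
P[2]: S = E(K, 0x6) = 0xA; 0x1 ⊕ 0xA = 0xB.

P[1] = 0x3, P[2] = 0xB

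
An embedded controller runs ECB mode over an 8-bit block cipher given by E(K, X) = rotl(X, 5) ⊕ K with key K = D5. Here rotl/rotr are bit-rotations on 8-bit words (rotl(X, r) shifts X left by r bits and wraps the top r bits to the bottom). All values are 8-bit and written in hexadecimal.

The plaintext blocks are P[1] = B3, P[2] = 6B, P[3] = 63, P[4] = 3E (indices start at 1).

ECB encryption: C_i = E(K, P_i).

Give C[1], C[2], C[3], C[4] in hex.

C[1]: E(K, B3) = A3.
C[2]: E(K, 6B) = B8.
C[3]: E(K, 63) = B9.
C[4]: E(K, 3E) = 12.

C[1] = A3, C[2] = B8, C[3] = B9, C[4] = 12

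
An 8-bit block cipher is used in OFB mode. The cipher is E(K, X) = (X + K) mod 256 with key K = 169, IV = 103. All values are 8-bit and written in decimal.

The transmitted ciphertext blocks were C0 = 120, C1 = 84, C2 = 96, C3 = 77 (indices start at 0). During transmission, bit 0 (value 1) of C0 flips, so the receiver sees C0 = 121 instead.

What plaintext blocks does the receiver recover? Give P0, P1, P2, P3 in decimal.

P0 = 105, P1 = 237, P2 = 2, P3 = 70

OFB decryption: S_i = E(K, S_{i−1}) with S_{−1} = IV; P_i = C_i ⊕ S_i.
Only C0 changed, to 121. In OFB, a change in C_i flips the same bit in P_i only; the keystream is unaffected. Decrypting the received ciphertext:
P0: S = E(K, 103) = 16; 121 ⊕ 16 = 105.
P1: S = E(K, 16) = 185; 84 ⊕ 185 = 237.
P2: S = E(K, 185) = 98; 96 ⊕ 98 = 2.
P3: S = E(K, 98) = 11; 77 ⊕ 11 = 70.
Blocks that differ from the original plaintext: P0.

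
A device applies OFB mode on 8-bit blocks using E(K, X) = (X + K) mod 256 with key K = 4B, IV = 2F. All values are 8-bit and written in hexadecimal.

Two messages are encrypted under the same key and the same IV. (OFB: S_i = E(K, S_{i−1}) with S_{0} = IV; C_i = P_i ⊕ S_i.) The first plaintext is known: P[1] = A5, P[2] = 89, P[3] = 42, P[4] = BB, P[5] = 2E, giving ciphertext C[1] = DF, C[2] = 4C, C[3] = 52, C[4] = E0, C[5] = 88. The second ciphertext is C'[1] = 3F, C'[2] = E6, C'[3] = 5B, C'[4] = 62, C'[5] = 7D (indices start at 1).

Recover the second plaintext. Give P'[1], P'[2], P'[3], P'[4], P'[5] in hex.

P'[1] = 45, P'[2] = 23, P'[3] = 4B, P'[4] = 39, P'[5] = DB

In OFB with a reused IV, both messages share the same keystream S_i, so C_i ⊕ C'_i = P_i ⊕ P'_i and thus P'_i = P_i ⊕ C_i ⊕ C'_i.
P'[1]: A5 ⊕ DF ⊕ 3F = 45.
P'[2]: 89 ⊕ 4C ⊕ E6 = 23.
P'[3]: 42 ⊕ 52 ⊕ 5B = 4B.
P'[4]: BB ⊕ E0 ⊕ 62 = 39.
P'[5]: 2E ⊕ 88 ⊕ 7D = DB.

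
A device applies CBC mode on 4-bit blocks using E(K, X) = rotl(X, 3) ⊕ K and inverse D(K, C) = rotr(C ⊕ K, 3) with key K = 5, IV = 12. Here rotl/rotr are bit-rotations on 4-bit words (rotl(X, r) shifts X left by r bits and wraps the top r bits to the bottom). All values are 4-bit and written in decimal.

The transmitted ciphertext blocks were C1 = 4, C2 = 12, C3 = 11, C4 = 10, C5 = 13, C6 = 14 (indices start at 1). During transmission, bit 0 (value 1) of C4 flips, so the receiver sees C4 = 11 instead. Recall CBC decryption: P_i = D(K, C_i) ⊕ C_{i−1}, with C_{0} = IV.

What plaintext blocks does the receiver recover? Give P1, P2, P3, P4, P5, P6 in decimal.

P1 = 14, P2 = 7, P3 = 1, P4 = 6, P5 = 10, P6 = 10

Only C4 changed, to 11. In CBC, a change in C_i garbles P_i and flips the same bit in P_{i+1}. Decrypting the received ciphertext:
P1: D(K, 4) = 2; 2 ⊕ 12 = 14.
P2: D(K, 12) = 3; 3 ⊕ 4 = 7.
P3: D(K, 11) = 13; 13 ⊕ 12 = 1.
P4: D(K, 11) = 13; 13 ⊕ 11 = 6.
P5: D(K, 13) = 1; 1 ⊕ 11 = 10.
P6: D(K, 14) = 7; 7 ⊕ 13 = 10.
Blocks that differ from the original plaintext: P4, P5.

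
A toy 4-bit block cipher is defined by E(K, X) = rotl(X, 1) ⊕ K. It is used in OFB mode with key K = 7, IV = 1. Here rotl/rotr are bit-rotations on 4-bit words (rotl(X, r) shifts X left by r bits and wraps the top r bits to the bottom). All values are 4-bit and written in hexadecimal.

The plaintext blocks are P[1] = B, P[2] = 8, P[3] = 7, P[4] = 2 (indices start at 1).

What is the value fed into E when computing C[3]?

OFB encryption: S_i = E(K, S_{i−1}) with S_{0} = IV; C_i = P_i ⊕ S_i.
C[1]: S = E(K, 1) = 5; B ⊕ 5 = E.
C[2]: S = E(K, 5) = D; 8 ⊕ D = 5.
C[3]: S = E(K, D) = C; 7 ⊕ C = B.
So the input to E for block [3] is D.

D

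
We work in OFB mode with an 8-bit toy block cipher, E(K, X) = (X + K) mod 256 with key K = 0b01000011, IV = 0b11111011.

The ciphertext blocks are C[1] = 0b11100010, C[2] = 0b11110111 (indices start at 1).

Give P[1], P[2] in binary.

OFB decryption: S_i = E(K, S_{i−1}) with S_{0} = IV; P_i = C_i ⊕ S_i.
P[1]: S = E(K, 0b11111011) = 0b00111110; 0b11100010 ⊕ 0b00111110 = 0b11011100.
P[2]: S = E(K, 0b00111110) = 0b10000001; 0b11110111 ⊕ 0b10000001 = 0b01110110.

P[1] = 0b11011100, P[2] = 0b01110110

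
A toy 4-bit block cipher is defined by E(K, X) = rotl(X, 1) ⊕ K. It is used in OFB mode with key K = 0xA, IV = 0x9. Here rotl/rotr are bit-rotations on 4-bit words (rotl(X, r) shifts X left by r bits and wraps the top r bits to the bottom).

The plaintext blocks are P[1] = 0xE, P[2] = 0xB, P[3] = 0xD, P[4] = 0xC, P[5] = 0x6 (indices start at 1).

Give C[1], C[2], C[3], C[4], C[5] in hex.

C[1] = 0x7, C[2] = 0x2, C[3] = 0x4, C[4] = 0x5, C[5] = 0xF

OFB encryption: S_i = E(K, S_{i−1}) with S_{0} = IV; C_i = P_i ⊕ S_i.
C[1]: S = E(K, 0x9) = 0x9; 0xE ⊕ 0x9 = 0x7.
C[2]: S = E(K, 0x9) = 0x9; 0xB ⊕ 0x9 = 0x2.
C[3]: S = E(K, 0x9) = 0x9; 0xD ⊕ 0x9 = 0x4.
C[4]: S = E(K, 0x9) = 0x9; 0xC ⊕ 0x9 = 0x5.
C[5]: S = E(K, 0x9) = 0x9; 0x6 ⊕ 0x9 = 0xF.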